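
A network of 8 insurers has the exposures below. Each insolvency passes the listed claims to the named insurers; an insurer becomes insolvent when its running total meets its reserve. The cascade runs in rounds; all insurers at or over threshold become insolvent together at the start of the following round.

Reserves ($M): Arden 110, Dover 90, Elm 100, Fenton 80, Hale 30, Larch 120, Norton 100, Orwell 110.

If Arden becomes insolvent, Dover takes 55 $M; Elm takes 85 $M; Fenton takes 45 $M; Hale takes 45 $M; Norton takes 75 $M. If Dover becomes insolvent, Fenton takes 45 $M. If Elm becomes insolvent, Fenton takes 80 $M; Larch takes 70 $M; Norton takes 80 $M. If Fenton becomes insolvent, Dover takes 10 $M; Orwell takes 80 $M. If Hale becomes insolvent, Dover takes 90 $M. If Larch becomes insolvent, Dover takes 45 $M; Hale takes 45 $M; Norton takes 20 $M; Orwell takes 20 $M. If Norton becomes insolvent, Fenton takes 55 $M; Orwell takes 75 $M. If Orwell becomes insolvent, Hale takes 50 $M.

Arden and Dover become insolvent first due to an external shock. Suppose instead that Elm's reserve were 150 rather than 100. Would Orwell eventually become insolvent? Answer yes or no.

With Elm's reserve at 150:
Round 1 — Arden, Dover become insolvent (initial).
  Elm: +85 → 85 < 150
  Fenton: +45+45 → 90 ≥ 80
  Hale: +45 → 45 ≥ 30
  Norton: +75 → 75 < 100
Round 2 — Fenton, Hale become insolvent.
  Orwell: +80 → 80 < 110
No further insolvencies.

no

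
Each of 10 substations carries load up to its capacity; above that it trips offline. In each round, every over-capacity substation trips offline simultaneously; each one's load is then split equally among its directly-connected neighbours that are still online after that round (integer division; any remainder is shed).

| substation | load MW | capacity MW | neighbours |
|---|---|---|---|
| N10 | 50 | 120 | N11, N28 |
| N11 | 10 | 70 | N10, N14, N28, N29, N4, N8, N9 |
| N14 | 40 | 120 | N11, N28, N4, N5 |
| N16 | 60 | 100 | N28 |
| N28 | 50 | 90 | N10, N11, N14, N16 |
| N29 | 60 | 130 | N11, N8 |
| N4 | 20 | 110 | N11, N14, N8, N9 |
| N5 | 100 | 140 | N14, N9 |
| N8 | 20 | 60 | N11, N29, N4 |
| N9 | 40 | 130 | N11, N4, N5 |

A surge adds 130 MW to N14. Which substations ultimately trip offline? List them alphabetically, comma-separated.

N11, N14, N28, N29, N4, N5, N8, N9

Round 1 — N14 at 170 > 120. N14 trips offline.
  N14 sheds 170 MW to N11, N28, N4, N5: 42 each (2 lost).
    N11: 10+42 = 52 ≤ 70
    N28: 50+42 = 92 > 90
    N4: 20+42 = 62 ≤ 110
    N5: 100+42 = 142 > 140
Round 2 — N28, N5 trip offline.
  N28 sheds 92 MW to N10, N11, N16: 30 each (2 lost).
    N10: 50+30 = 80 ≤ 120
    N11: 52+30 = 82 > 70
    N16: 60+30 = 90 ≤ 100
  N5 sheds 142 MW to N9: 142 each.
    N9: 40+142 = 182 > 130
Round 3 — N11, N9 trip offline.
  N11 sheds 82 MW to N10, N29, N4, N8: 20 each (2 lost).
    N10: 80+20 = 100 ≤ 120
    N29: 60+20 = 80 ≤ 130
    N4: 62+20 = 82 ≤ 110
    N8: 20+20 = 40 ≤ 60
  N9 sheds 182 MW to N4: 182 each.
    N4: 82+182 = 264 > 110
Round 4 — N4 trips offline.
  N4 sheds 264 MW to N8: 264 each.
    N8: 40+264 = 304 > 60
Round 5 — N8 trips offline.
  N8 sheds 304 MW to N29: 304 each.
    N29: 80+304 = 384 > 130
Round 6 — N29 trips offline.
  N29 sheds 384 MW: no online neighbours, lost.
No further trips.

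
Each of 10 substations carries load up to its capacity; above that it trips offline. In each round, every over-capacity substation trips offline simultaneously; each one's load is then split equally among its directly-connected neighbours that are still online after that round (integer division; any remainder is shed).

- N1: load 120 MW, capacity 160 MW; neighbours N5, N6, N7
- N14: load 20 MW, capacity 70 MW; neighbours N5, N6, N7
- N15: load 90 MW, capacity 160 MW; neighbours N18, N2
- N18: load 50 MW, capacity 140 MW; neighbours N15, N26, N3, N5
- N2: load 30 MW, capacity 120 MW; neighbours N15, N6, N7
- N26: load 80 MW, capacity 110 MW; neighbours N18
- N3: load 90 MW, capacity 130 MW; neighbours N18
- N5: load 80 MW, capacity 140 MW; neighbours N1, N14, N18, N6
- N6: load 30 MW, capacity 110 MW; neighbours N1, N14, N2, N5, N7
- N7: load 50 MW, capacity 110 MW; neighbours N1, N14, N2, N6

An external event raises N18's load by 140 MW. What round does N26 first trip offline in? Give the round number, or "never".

Round 1 — N18 at 190 > 140. N18 trips offline.
  N18 sheds 190 MW to N15, N26, N3, N5: 47 each (2 lost).
    N15: 90+47 = 137 ≤ 160
    N26: 80+47 = 127 > 110
    N3: 90+47 = 137 > 130
    N5: 80+47 = 127 ≤ 140
Round 2 — N26, N3 trip offline.
  N26 sheds 127 MW: no online neighbours, lost.
  N3 sheds 137 MW: no online neighbours, lost.
No further trips.

2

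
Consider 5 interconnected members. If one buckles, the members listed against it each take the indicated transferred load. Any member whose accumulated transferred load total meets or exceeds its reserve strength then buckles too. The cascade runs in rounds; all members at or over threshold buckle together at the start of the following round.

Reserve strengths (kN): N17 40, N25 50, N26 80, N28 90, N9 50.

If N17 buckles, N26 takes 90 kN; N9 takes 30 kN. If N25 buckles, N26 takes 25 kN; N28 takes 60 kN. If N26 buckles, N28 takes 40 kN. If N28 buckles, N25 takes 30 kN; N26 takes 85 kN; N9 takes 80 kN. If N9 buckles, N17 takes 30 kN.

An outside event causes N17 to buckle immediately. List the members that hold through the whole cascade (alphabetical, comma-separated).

Round 1 — N17 buckles (initial).
  N26: +90 → 90 ≥ 80
  N9: +30 → 30 < 50
Round 2 — N26 buckles.
  N28: +40 → 40 < 90
No further bucklings.

N25, N28, N9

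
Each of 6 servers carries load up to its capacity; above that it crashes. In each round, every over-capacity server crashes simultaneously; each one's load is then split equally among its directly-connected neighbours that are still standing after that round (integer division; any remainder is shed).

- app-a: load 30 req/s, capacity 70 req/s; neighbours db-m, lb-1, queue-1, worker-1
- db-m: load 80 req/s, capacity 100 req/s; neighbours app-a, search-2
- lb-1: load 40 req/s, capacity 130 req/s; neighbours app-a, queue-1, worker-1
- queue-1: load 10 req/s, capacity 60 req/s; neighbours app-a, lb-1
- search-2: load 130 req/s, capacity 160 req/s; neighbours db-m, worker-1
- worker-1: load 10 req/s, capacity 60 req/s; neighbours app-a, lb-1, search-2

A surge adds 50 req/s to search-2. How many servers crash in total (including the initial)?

6

Round 1 — search-2 at 180 > 160. search-2 crashes.
  search-2 sheds 180 req/s to db-m, worker-1: 90 each.
    db-m: 80+90 = 170 > 100
    worker-1: 10+90 = 100 > 60
Round 2 — db-m, worker-1 crash.
  db-m sheds 170 req/s to app-a: 170 each.
    app-a: 30+170 = 200 > 70
  worker-1 sheds 100 req/s to app-a, lb-1: 50 each.
    app-a: 200+50 = 250 > 70
    lb-1: 40+50 = 90 ≤ 130
Round 3 — app-a crashes.
  app-a sheds 250 req/s to lb-1, queue-1: 125 each.
    lb-1: 90+125 = 215 > 130
    queue-1: 10+125 = 135 > 60
Round 4 — lb-1, queue-1 crash.
  lb-1 sheds 215 req/s: no online neighbours, lost.
  queue-1 sheds 135 req/s: no online neighbours, lost.
No further crashes.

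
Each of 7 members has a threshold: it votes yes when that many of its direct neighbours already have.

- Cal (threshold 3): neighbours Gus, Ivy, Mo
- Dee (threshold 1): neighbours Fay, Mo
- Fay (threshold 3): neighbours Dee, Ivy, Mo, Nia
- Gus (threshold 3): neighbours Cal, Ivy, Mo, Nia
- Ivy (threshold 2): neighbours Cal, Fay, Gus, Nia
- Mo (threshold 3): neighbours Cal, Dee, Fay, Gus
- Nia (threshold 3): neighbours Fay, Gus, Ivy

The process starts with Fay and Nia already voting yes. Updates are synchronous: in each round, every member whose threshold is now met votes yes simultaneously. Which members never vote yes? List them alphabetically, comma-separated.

Round 1 — Fay, Nia vote yes (initial).
Round 2 — checking thresholds:
  Dee: 1 of 2 neighbours ≥ 1, votes yes.
  Gus: 1 of 4 neighbours < 3, holds.
  Ivy: 2 of 4 neighbours ≥ 2, votes yes.
  Mo: 1 of 4 neighbours < 3, holds.
Round 3 — no new yes votes; cascade stops.

Cal, Gus, Mo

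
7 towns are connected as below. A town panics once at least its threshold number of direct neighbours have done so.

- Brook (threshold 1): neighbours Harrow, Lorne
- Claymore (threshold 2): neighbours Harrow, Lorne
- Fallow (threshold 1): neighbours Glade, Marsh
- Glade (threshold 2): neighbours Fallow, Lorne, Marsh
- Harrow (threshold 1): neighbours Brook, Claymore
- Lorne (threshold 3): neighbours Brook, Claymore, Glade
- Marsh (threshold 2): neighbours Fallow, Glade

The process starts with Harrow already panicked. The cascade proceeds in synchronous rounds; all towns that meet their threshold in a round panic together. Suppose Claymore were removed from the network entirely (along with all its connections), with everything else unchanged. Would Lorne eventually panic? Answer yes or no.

no

With Claymore removed:
Round 1 — Harrow panics (initial).
Round 2 — checking thresholds:
  Brook: 1 of 2 neighbours ≥ 1, panics.
Round 3 — no new panics; cascade stops.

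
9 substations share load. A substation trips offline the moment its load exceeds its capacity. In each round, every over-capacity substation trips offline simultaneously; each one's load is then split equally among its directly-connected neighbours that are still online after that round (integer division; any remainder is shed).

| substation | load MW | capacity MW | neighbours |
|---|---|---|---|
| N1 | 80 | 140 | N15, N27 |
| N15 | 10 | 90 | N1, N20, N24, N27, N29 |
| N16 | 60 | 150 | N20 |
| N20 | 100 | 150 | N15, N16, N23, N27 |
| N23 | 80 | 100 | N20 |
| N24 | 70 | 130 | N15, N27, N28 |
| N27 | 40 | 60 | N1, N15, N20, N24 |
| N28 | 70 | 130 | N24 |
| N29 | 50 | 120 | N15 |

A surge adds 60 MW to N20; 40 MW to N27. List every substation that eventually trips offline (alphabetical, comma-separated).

N20, N23, N27

Round 1 — N20 at 160 > 150; N27 at 80 > 60. N20, N27 trip offline.
  N20 sheds 160 MW to N15, N16, N23: 53 each (1 lost).
    N15: 10+53 = 63 ≤ 90
    N16: 60+53 = 113 ≤ 150
    N23: 80+53 = 133 > 100
  N27 sheds 80 MW to N1, N15, N24: 26 each (2 lost).
    N1: 80+26 = 106 ≤ 140
    N15: 63+26 = 89 ≤ 90
    N24: 70+26 = 96 ≤ 130
Round 2 — N23 trips offline.
  N23 sheds 133 MW: no online neighbours, lost.
No further trips.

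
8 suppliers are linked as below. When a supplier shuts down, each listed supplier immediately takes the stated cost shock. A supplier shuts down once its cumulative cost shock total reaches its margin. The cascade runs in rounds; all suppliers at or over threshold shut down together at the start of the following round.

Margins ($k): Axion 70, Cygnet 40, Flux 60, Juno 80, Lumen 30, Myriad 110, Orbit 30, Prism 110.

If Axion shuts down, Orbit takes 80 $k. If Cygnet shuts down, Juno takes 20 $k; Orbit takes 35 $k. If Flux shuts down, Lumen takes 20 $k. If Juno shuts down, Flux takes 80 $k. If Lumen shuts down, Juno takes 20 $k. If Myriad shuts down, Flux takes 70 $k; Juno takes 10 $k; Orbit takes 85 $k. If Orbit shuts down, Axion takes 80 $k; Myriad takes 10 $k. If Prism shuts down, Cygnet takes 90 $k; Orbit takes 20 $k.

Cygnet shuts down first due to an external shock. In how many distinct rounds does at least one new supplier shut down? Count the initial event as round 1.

3

Round 1 — Cygnet shuts down (initial).
  Juno: +20 → 20 < 80
  Orbit: +35 → 35 ≥ 30
Round 2 — Orbit shuts down.
  Axion: +80 → 80 ≥ 70
  Myriad: +10 → 10 < 110
Round 3 — Axion shuts down.
No further shutdowns.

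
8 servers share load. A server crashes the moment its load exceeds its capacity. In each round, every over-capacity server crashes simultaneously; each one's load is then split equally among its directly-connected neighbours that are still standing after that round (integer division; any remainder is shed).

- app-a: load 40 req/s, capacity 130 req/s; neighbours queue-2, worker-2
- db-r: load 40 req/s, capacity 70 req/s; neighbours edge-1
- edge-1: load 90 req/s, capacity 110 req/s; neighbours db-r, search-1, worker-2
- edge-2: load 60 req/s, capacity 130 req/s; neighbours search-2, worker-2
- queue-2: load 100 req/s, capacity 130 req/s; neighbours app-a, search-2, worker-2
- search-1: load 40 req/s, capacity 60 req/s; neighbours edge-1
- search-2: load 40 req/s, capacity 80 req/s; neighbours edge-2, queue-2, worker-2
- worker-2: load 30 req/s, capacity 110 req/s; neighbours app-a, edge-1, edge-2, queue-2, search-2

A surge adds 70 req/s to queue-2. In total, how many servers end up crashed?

8

Round 1 — queue-2 at 170 > 130. queue-2 crashes.
  queue-2 sheds 170 req/s to app-a, search-2, worker-2: 56 each (2 lost).
    app-a: 40+56 = 96 ≤ 130
    search-2: 40+56 = 96 > 80
    worker-2: 30+56 = 86 ≤ 110
Round 2 — search-2 crashes.
  search-2 sheds 96 req/s to edge-2, worker-2: 48 each.
    edge-2: 60+48 = 108 ≤ 130
    worker-2: 86+48 = 134 > 110
Round 3 — worker-2 crashes.
  worker-2 sheds 134 req/s to app-a, edge-1, edge-2: 44 each (2 lost).
    app-a: 96+44 = 140 > 130
    edge-1: 90+44 = 134 > 110
    edge-2: 108+44 = 152 > 130
Round 4 — app-a, edge-1, edge-2 crash.
  app-a sheds 140 req/s: no online neighbours, lost.
  edge-1 sheds 134 req/s to db-r, search-1: 67 each.
    db-r: 40+67 = 107 > 70
    search-1: 40+67 = 107 > 60
  edge-2 sheds 152 req/s: no online neighbours, lost.
Round 5 — db-r, search-1 crash.
  db-r sheds 107 req/s: no online neighbours, lost.
  search-1 sheds 107 req/s: no online neighbours, lost.
No further crashes.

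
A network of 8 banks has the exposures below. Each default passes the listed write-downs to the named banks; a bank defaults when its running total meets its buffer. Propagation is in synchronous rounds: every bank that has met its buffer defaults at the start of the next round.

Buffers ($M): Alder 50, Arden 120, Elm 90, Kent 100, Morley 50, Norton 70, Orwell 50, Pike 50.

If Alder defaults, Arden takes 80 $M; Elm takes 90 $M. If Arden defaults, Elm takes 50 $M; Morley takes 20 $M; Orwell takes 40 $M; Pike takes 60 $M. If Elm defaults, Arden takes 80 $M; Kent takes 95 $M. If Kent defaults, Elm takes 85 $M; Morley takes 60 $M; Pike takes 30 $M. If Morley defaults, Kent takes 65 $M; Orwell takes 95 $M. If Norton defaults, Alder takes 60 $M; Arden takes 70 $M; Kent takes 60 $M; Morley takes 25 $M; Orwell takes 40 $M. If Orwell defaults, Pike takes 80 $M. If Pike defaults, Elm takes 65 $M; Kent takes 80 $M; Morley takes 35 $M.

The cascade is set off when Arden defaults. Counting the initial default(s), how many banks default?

6

Round 1 — Arden defaults (initial).
  Elm: +50 → 50 < 90
  Morley: +20 → 20 < 50
  Orwell: +40 → 40 < 50
  Pike: +60 → 60 ≥ 50
Round 2 — Pike defaults.
  Elm: +65 → 115 ≥ 90
  Kent: +80 → 80 < 100
  Morley: +35 → 55 ≥ 50
Round 3 — Elm, Morley default.
  Kent: +95+65 → 240 ≥ 100
  Orwell: +95 → 135 ≥ 50
Round 4 — Kent, Orwell default.
No further defaults.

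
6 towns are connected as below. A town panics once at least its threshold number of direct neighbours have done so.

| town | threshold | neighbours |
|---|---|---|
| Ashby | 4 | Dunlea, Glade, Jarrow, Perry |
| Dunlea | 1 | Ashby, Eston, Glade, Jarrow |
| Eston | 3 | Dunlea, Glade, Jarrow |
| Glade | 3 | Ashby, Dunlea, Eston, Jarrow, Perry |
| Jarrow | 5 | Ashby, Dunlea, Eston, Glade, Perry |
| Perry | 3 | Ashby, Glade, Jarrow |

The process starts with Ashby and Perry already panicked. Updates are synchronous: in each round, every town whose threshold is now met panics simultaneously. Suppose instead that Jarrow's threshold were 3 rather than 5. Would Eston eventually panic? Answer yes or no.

With Jarrow's threshold at 3:
Round 1 — Ashby, Perry panic (initial).
Round 2 — checking thresholds:
  Dunlea: 1 of 4 neighbours ≥ 1, panics.
  Glade: 2 of 5 neighbours < 3, below threshold.
  Jarrow: 2 of 5 neighbours < 3, below threshold.
Round 3 — checking thresholds:
  Eston: 1 of 3 neighbours < 3, below threshold.
  Glade: 3 of 5 neighbours ≥ 3, panics.
  Jarrow: 3 of 5 neighbours ≥ 3, panics.
Round 4 — checking thresholds:
  Eston: 3 of 3 neighbours ≥ 3, panics.
Round 5 — no new panics; cascade stops.

yes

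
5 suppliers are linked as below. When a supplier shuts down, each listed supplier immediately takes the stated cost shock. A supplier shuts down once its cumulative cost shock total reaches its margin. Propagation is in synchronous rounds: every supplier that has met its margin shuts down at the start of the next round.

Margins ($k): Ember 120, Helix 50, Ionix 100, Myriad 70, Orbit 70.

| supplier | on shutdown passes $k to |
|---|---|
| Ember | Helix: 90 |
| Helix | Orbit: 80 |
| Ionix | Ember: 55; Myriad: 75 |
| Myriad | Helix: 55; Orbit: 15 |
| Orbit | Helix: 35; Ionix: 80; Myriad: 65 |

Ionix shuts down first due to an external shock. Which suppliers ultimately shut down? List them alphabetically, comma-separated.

Helix, Ionix, Myriad, Orbit

Round 1 — Ionix shuts down (initial).
  Ember: +55 → 55 < 120
  Myriad: +75 → 75 ≥ 70
Round 2 — Myriad shuts down.
  Helix: +55 → 55 ≥ 50
  Orbit: +15 → 15 < 70
Round 3 — Helix shuts down.
  Orbit: +80 → 95 ≥ 70
Round 4 — Orbit shuts down.
No further shutdowns.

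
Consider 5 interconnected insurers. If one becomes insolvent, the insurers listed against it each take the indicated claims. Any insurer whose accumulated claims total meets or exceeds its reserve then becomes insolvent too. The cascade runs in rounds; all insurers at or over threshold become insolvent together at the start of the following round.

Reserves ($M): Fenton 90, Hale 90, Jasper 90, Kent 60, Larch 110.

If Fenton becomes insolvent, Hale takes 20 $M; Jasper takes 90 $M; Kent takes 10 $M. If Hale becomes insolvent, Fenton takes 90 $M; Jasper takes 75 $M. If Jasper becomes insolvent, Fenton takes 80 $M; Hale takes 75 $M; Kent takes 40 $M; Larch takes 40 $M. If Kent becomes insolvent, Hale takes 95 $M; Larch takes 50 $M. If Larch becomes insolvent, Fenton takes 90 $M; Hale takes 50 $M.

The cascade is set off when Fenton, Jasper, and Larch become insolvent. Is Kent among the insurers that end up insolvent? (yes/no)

Round 1 — Fenton, Jasper, Larch become insolvent (initial).
  Hale: +20+75+50 → 145 ≥ 90
  Kent: +10+40 → 50 < 60
Round 2 — Hale becomes insolvent.
No further insolvencies.

no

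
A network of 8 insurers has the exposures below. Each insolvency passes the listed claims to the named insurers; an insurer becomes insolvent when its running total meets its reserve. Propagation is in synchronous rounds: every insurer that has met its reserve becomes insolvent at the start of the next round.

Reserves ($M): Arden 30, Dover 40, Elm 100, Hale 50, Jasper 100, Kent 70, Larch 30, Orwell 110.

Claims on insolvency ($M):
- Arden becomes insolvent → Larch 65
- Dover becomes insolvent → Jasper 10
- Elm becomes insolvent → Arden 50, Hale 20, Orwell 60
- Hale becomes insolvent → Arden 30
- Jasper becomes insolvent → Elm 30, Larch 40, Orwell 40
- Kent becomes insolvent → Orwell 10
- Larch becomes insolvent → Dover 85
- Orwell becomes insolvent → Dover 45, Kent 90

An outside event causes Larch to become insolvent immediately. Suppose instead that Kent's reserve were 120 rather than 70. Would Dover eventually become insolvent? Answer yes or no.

With Kent's reserve at 120:
Round 1 — Larch becomes insolvent (initial).
  Dover: +85 → 85 ≥ 40
Round 2 — Dover becomes insolvent.
  Jasper: +10 → 10 < 100
No further insolvencies.

yes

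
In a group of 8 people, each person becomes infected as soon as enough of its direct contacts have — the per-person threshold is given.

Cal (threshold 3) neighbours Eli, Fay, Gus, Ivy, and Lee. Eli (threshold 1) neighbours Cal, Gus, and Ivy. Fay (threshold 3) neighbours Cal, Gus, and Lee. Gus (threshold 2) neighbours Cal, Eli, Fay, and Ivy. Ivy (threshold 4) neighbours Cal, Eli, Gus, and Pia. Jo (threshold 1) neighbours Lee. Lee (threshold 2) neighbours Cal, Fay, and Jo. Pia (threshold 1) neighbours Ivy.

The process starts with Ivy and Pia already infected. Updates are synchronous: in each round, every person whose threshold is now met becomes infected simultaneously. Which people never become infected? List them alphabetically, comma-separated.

Round 1 — Ivy, Pia become infected (initial).
Round 2 — checking thresholds:
  Cal: 1 of 5 neighbours < 3, holds.
  Eli: 1 of 3 neighbours ≥ 1, becomes infected.
  Gus: 1 of 4 neighbours < 2, holds.
Round 3 — checking thresholds:
  Cal: 2 of 5 neighbours < 3, holds.
  Gus: 2 of 4 neighbours ≥ 2, becomes infected.
Round 4 — checking thresholds:
  Cal: 3 of 5 neighbours ≥ 3, becomes infected.
  Fay: 1 of 3 neighbours < 3, holds.
Round 5 — no new infections; cascade stops.

Fay, Jo, Lee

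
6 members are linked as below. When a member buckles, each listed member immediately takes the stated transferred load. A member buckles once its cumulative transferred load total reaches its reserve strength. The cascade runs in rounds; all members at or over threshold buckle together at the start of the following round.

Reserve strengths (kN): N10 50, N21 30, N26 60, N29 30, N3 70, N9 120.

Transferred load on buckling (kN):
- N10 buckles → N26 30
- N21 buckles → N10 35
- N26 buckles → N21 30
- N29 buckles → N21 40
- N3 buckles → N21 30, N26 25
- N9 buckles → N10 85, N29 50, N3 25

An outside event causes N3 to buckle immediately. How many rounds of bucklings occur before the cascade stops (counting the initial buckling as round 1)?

2

Round 1 — N3 buckles (initial).
  N21: +30 → 30 ≥ 30
  N26: +25 → 25 < 60
Round 2 — N21 buckles.
  N10: +35 → 35 < 50
No further bucklings.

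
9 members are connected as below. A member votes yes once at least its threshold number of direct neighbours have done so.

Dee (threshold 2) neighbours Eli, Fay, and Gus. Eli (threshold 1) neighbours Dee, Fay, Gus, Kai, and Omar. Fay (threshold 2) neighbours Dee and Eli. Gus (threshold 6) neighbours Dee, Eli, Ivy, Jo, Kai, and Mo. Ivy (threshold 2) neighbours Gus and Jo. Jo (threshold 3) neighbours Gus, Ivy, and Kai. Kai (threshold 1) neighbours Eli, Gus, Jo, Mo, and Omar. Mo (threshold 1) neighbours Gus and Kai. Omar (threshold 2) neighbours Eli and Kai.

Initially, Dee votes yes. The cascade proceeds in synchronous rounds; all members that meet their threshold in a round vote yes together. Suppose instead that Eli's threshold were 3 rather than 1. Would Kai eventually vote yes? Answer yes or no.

With Eli's threshold at 3:
Round 1 — Dee votes yes (initial).
Round 2 — no new yes votes; cascade stops.

no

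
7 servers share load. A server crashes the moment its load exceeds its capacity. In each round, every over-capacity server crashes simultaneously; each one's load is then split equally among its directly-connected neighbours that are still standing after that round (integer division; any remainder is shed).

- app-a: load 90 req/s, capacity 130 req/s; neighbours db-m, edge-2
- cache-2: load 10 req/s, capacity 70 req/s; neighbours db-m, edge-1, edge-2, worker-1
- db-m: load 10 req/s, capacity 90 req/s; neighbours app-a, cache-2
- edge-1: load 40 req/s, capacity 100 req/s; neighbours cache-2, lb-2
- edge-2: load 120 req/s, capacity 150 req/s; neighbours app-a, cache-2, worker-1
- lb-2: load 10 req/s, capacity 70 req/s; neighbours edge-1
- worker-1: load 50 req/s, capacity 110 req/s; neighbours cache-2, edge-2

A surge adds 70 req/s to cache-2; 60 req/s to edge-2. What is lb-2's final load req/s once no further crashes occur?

10

Round 1 — cache-2 at 80 > 70; edge-2 at 180 > 150. cache-2, edge-2 crash.
  cache-2 sheds 80 req/s to db-m, edge-1, worker-1: 26 each (2 lost).
    db-m: 10+26 = 36 ≤ 90
    edge-1: 40+26 = 66 ≤ 100
    worker-1: 50+26 = 76 ≤ 110
  edge-2 sheds 180 req/s to app-a, worker-1: 90 each.
    app-a: 90+90 = 180 > 130
    worker-1: 76+90 = 166 > 110
Round 2 — app-a, worker-1 crash.
  app-a sheds 180 req/s to db-m: 180 each.
    db-m: 36+180 = 216 > 90
  worker-1 sheds 166 req/s: no online neighbours, lost.
Round 3 — db-m crashes.
  db-m sheds 216 req/s: no online neighbours, lost.
No further crashes.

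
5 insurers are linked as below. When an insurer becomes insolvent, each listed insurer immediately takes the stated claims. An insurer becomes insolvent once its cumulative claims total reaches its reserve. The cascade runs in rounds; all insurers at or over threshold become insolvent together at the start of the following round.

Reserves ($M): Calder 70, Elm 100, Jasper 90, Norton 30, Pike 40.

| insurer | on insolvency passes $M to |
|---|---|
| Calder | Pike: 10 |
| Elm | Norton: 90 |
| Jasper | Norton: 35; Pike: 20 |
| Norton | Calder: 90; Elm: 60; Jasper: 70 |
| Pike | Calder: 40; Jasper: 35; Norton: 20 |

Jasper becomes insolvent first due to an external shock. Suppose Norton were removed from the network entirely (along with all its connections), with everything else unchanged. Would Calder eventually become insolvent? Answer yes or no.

no

With Norton removed:
Round 1 — Jasper becomes insolvent (initial).
  Pike: +20 → 20 < 40
No further insolvencies.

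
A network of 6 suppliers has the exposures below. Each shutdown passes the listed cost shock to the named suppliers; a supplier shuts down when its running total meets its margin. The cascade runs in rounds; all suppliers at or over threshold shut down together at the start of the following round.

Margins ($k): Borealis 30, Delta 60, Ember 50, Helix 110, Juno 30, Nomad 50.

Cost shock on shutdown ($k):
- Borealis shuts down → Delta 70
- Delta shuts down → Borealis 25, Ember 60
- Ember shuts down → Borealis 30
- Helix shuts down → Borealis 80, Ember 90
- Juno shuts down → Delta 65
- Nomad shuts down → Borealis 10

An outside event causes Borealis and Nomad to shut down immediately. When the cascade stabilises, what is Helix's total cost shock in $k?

Round 1 — Borealis, Nomad shut down (initial).
  Delta: +70 → 70 ≥ 60
Round 2 — Delta shuts down.
  Ember: +60 → 60 ≥ 50
Round 3 — Ember shuts down.
No further shutdowns.

0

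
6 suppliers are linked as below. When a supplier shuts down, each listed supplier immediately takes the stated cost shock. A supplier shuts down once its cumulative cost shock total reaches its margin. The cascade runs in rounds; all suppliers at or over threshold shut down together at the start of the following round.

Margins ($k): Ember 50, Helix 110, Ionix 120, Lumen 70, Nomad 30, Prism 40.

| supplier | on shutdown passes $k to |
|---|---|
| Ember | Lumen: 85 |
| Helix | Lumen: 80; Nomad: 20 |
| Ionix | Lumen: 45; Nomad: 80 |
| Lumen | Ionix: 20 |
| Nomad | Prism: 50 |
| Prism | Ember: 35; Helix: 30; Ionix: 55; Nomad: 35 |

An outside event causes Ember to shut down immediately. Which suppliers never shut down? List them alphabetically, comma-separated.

Helix, Ionix, Nomad, Prism

Round 1 — Ember shuts down (initial).
  Lumen: +85 → 85 ≥ 70
Round 2 — Lumen shuts down.
  Ionix: +20 → 20 < 120
No further shutdowns.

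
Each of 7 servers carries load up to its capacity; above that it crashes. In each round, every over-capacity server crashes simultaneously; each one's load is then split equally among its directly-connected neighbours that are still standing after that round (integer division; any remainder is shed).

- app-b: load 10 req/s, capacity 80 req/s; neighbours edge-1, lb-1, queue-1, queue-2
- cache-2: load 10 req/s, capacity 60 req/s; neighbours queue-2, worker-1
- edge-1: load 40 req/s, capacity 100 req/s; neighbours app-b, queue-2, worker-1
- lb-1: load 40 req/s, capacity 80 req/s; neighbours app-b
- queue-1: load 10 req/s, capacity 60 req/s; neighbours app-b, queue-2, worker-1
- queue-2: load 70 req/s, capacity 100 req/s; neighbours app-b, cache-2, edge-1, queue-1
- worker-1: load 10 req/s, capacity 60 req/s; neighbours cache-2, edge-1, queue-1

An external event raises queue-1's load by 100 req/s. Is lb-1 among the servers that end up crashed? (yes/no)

no

Round 1 — queue-1 at 110 > 60. queue-1 crashes.
  queue-1 sheds 110 req/s to app-b, queue-2, worker-1: 36 each (2 lost).
    app-b: 10+36 = 46 ≤ 80
    queue-2: 70+36 = 106 > 100
    worker-1: 10+36 = 46 ≤ 60
Round 2 — queue-2 crashes.
  queue-2 sheds 106 req/s to app-b, cache-2, edge-1: 35 each (1 lost).
    app-b: 46+35 = 81 > 80
    cache-2: 10+35 = 45 ≤ 60
    edge-1: 40+35 = 75 ≤ 100
Round 3 — app-b crashes.
  app-b sheds 81 req/s to edge-1, lb-1: 40 each (1 lost).
    edge-1: 75+40 = 115 > 100
    lb-1: 40+40 = 80 ≤ 80
Round 4 — edge-1 crashes.
  edge-1 sheds 115 req/s to worker-1: 115 each.
    worker-1: 46+115 = 161 > 60
Round 5 — worker-1 crashes.
  worker-1 sheds 161 req/s to cache-2: 161 each.
    cache-2: 45+161 = 206 > 60
Round 6 — cache-2 crashes.
  cache-2 sheds 206 req/s: no online neighbours, lost.
No further crashes.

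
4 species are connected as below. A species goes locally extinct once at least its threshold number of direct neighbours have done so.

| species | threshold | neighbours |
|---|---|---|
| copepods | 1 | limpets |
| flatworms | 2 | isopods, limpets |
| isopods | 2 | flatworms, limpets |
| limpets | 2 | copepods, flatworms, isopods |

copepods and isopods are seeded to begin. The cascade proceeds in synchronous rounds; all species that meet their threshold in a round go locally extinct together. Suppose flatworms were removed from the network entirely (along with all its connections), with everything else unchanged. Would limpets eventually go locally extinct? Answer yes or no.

yes

With flatworms removed:
Round 1 — copepods, isopods go locally extinct (initial).
Round 2 — checking thresholds:
  limpets: 2 of 2 neighbours ≥ 2, goes locally extinct.
Round 3 — no new extinctions; cascade stops.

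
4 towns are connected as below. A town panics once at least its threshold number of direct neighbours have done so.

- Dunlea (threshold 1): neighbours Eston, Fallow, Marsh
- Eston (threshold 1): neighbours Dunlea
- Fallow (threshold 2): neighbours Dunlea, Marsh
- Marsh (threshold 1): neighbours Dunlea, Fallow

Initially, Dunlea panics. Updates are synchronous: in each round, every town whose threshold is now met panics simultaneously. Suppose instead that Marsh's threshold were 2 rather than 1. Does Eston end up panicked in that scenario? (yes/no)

yes

With Marsh's threshold at 2:
Round 1 — Dunlea panics (initial).
Round 2 — checking thresholds:
  Eston: 1 of 1 neighbours ≥ 1, panics.
  Fallow: 1 of 2 neighbours < 2, holds.
  Marsh: 1 of 2 neighbours < 2, holds.
Round 3 — no new panics; cascade stops.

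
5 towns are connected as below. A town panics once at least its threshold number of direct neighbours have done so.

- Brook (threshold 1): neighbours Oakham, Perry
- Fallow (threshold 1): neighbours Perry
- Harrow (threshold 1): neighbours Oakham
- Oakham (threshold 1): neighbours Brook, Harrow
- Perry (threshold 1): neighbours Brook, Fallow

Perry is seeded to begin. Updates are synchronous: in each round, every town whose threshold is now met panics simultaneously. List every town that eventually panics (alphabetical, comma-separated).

Brook, Fallow, Harrow, Oakham, Perry

Round 1 — Perry panics (initial).
Round 2 — checking thresholds:
  Brook: 1 of 2 neighbours ≥ 1, panics.
  Fallow: 1 of 1 neighbours ≥ 1, panics.
Round 3 — checking thresholds:
  Oakham: 1 of 2 neighbours ≥ 1, panics.
Round 4 — checking thresholds:
  Harrow: 1 of 1 neighbours ≥ 1, panics.
Round 5 — no new panics; cascade stops.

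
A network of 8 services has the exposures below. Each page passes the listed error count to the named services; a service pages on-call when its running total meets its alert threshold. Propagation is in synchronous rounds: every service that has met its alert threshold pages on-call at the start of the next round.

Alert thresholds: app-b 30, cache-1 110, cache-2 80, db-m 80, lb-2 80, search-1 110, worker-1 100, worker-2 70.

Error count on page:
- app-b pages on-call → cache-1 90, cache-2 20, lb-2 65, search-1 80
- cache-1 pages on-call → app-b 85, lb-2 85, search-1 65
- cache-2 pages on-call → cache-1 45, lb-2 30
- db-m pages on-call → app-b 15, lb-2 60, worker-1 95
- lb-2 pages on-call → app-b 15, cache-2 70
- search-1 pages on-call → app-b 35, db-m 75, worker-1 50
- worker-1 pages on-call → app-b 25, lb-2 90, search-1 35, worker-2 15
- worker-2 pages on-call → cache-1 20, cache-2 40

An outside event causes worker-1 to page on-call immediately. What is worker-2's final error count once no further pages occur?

Round 1 — worker-1 pages on-call (initial).
  app-b: +25 → 25 < 30
  lb-2: +90 → 90 ≥ 80
  search-1: +35 → 35 < 110
  worker-2: +15 → 15 < 70
Round 2 — lb-2 pages on-call.
  app-b: +15 → 40 ≥ 30
  cache-2: +70 → 70 < 80
Round 3 — app-b pages on-call.
  cache-1: +90 → 90 < 110
  cache-2: +20 → 90 ≥ 80
  search-1: +80 → 115 ≥ 110
Round 4 — cache-2, search-1 page on-call.
  cache-1: +45 → 135 ≥ 110
  db-m: +75 → 75 < 80
Round 5 — cache-1 pages on-call.
No further pages.

15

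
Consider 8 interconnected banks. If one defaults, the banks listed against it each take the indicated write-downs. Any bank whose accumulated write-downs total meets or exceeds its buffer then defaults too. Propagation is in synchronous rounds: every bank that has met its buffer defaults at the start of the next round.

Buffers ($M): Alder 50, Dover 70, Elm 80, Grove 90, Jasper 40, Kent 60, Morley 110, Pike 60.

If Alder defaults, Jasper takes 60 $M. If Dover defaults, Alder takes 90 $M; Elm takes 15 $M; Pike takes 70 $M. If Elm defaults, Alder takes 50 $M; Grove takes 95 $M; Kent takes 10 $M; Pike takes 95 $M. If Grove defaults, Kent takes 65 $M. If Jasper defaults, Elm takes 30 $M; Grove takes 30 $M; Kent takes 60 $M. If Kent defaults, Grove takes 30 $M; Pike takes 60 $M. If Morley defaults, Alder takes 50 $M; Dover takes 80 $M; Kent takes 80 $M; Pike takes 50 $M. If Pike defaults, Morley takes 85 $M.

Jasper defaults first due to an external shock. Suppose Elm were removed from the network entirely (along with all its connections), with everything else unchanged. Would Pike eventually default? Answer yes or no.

yes

With Elm removed:
Round 1 — Jasper defaults (initial).
  Grove: +30 → 30 < 90
  Kent: +60 → 60 ≥ 60
Round 2 — Kent defaults.
  Grove: +30 → 60 < 90
  Pike: +60 → 60 ≥ 60
Round 3 — Pike defaults.
  Morley: +85 → 85 < 110
No further defaults.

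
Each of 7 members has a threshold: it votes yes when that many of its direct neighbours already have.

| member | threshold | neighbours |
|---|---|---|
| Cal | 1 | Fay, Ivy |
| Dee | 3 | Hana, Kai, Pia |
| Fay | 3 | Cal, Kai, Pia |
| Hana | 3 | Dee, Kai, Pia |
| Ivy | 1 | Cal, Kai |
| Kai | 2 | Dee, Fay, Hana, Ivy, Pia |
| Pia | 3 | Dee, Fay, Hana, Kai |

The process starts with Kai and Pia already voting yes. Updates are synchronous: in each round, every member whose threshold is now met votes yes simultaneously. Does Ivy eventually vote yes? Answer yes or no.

yes

Round 1 — Kai, Pia vote yes (initial).
Round 2 — checking thresholds:
  Dee: 2 of 3 neighbours < 3, not yet.
  Fay: 2 of 3 neighbours < 3, not yet.
  Hana: 2 of 3 neighbours < 3, not yet.
  Ivy: 1 of 2 neighbours ≥ 1, votes yes.
Round 3 — checking thresholds:
  Cal: 1 of 2 neighbours ≥ 1, votes yes.
  Dee: 2 of 3 neighbours < 3, not yet.
  Fay: 2 of 3 neighbours < 3, not yet.
  Hana: 2 of 3 neighbours < 3, not yet.
Round 4 — checking thresholds:
  Dee: 2 of 3 neighbours < 3, not yet.
  Fay: 3 of 3 neighbours ≥ 3, votes yes.
  Hana: 2 of 3 neighbours < 3, not yet.
Round 5 — no new yes votes; cascade stops.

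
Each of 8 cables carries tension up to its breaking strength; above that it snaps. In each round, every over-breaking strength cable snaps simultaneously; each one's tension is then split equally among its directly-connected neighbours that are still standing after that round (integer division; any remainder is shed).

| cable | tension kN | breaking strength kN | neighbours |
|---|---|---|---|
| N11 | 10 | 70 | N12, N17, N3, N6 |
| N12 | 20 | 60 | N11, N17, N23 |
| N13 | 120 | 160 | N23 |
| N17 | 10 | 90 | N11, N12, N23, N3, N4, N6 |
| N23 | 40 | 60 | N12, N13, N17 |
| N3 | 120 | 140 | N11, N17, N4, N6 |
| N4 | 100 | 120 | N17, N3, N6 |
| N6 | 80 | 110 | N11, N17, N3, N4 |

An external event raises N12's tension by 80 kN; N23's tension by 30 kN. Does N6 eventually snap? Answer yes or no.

Round 1 — N12 at 100 > 60; N23 at 70 > 60. N12, N23 snap.
  N12 sheds 100 kN to N11, N17: 50 each.
    N11: 10+50 = 60 ≤ 70
    N17: 10+50 = 60 ≤ 90
  N23 sheds 70 kN to N13, N17: 35 each.
    N13: 120+35 = 155 ≤ 160
    N17: 60+35 = 95 > 90
Round 2 — N17 snaps.
  N17 sheds 95 kN to N11, N3, N4, N6: 23 each (3 lost).
    N11: 60+23 = 83 > 70
    N3: 120+23 = 143 > 140
    N4: 100+23 = 123 > 120
    N6: 80+23 = 103 ≤ 110
Round 3 — N11, N3, N4 snap.
  N11 sheds 83 kN to N6: 83 each.
    N6: 103+83 = 186 > 110
  N3 sheds 143 kN to N6: 143 each.
    N6: 186+143 = 329 > 110
  N4 sheds 123 kN to N6: 123 each.
    N6: 329+123 = 452 > 110
Round 4 — N6 snaps.
  N6 sheds 452 kN: no online neighbours, lost.
No further breaks.

yes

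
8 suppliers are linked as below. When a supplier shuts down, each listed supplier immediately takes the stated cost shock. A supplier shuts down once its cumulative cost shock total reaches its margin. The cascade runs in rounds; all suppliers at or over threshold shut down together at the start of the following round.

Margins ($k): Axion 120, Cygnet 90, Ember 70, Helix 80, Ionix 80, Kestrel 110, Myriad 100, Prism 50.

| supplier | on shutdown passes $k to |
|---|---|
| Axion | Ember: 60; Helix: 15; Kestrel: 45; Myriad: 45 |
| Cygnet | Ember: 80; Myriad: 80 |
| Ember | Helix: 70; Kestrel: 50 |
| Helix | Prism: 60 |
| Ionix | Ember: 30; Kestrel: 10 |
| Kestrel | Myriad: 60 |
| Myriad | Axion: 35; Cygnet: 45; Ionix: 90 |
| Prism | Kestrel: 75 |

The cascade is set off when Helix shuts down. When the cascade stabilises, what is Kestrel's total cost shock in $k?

75

Round 1 — Helix shuts down (initial).
  Prism: +60 → 60 ≥ 50
Round 2 — Prism shuts down.
  Kestrel: +75 → 75 < 110
No further shutdowns.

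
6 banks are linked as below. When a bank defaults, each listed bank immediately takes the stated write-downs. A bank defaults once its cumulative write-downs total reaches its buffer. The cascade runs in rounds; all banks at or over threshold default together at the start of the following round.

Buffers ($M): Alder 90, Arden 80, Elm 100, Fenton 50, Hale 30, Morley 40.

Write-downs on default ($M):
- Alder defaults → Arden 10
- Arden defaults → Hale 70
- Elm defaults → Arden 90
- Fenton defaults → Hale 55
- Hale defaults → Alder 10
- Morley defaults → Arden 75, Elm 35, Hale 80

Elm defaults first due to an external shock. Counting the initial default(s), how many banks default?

Round 1 — Elm defaults (initial).
  Arden: +90 → 90 ≥ 80
Round 2 — Arden defaults.
  Hale: +70 → 70 ≥ 30
Round 3 — Hale defaults.
  Alder: +10 → 10 < 90
No further defaults.

3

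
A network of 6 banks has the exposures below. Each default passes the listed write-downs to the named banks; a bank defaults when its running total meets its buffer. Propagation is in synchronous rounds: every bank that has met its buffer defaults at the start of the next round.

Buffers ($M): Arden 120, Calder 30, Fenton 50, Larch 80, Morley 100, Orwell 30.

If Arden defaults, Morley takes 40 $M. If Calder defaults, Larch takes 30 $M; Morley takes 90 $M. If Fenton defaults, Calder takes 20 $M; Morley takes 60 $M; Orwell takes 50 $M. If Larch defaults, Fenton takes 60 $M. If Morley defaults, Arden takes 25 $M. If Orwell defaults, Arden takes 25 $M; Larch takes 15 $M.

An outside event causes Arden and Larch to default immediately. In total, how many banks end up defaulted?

5

Round 1 — Arden, Larch default (initial).
  Fenton: +60 → 60 ≥ 50
  Morley: +40 → 40 < 100
Round 2 — Fenton defaults.
  Calder: +20 → 20 < 30
  Morley: +60 → 100 ≥ 100
  Orwell: +50 → 50 ≥ 30
Round 3 — Morley, Orwell default.
No further defaults.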